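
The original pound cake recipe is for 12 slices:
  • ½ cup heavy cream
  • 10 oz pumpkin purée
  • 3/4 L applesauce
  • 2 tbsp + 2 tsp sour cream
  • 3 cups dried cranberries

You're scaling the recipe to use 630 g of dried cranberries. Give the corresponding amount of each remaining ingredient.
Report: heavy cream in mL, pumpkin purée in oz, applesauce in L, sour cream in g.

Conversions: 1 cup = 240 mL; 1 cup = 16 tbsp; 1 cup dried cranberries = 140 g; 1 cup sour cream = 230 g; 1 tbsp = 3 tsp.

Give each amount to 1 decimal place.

heavy cream: 180.0 mL; pumpkin purée: 15.0 oz; applesauce: 1.1 L; sour cream: 57.5 g

The original recipe has 420 g of dried cranberries, so the scaling factor is 630 ÷ 420 = 3/2 = 1.5.
heavy cream: 0.5 cup × 3/2 × 240 mL/cup = 180.0 mL
pumpkin purée: 10 oz × 3/2 = 15.0 oz
applesauce: 0.75 L × 3/2 ≈ 1.1 L
sour cream: (2 tbsp + 2 tsp = 8/3 tbsp) × 3/2 ÷ 16 tbsp/cup × 230 g/cup = 57.5 g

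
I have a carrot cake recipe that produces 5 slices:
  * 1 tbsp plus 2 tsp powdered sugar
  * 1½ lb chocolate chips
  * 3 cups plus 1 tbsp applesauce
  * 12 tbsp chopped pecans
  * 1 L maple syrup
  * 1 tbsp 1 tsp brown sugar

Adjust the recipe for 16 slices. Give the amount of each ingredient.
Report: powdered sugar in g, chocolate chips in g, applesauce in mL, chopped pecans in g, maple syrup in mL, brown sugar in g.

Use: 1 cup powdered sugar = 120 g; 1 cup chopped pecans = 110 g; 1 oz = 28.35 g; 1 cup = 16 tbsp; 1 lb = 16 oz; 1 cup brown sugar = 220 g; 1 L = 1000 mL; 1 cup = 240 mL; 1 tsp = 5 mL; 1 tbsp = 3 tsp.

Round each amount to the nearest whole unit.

Scaling factor: 16/5 = 3.2.
powdered sugar: (1 tbsp + 2 tsp = 5/3 tbsp) × 16/5 ÷ 16 tbsp/cup × 120 g/cup = 40 g
chocolate chips: 1.5 lb × 16/5 × 16 oz/lb × 28.35 g/oz ≈ 2177 g
applesauce: (3 cup + 1 tbsp = 3.0625 cup) × 16/5 × 240 mL/cup = 2352 mL
chopped pecans: 12 tbsp × 16/5 ÷ 16 tbsp/cup × 110 g/cup = 264 g
maple syrup: 1 L × 16/5 × 1000 mL/L = 3200 mL
brown sugar: (1 tbsp + 1 tsp = 4/3 tbsp) × 16/5 ÷ 16 tbsp/cup × 220 g/cup ≈ 59 g

powdered sugar: 40 g; chocolate chips: 2177 g; applesauce: 2352 mL; chopped pecans: 264 g; maple syrup: 3200 mL; brown sugar: 59 g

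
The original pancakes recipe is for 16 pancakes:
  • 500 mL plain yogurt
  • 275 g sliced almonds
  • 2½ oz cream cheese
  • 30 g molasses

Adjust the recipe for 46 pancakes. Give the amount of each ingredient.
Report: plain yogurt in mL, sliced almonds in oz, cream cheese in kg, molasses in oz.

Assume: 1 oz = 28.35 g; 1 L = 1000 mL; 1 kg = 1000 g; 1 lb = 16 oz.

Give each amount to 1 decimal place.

Scaling factor: 46/16 = 23/8 = 2.875.
plain yogurt: 500 mL × 23/8 = 1437.5 mL
sliced almonds: 275 g × 23/8 ÷ 28.35 g/oz ≈ 27.9 oz
cream cheese: 2.5 oz × 23/8 × 28.35 g/oz ÷ 1000 g/kg ≈ 0.2 kg
molasses: 30 g × 23/8 ÷ 28.35 g/oz ≈ 3.0 oz

plain yogurt: 1437.5 mL; sliced almonds: 27.9 oz; cream cheese: 0.2 kg; molasses: 3.0 oz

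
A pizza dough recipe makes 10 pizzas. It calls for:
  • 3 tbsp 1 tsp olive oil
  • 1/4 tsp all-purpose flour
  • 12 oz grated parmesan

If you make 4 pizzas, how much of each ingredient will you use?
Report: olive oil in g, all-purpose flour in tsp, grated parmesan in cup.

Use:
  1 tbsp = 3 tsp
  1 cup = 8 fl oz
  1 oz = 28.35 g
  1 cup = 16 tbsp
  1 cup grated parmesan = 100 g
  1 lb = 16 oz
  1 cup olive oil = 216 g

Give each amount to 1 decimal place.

olive oil: 18.0 g; all-purpose flour: 0.1 tsp; grated parmesan: 1.4 cup

Scaling factor: 4/10 = 2/5 = 0.4.
olive oil: (3 tbsp + 1 tsp = 10/3 tbsp) × 2/5 ÷ 16 tbsp/cup × 216 g/cup = 18.0 g
all-purpose flour: 0.25 tsp × 2/5 = 0.1 tsp
grated parmesan: 12 oz × 2/5 × 28.35 g/oz ÷ 100 g/cup ≈ 1.4 cup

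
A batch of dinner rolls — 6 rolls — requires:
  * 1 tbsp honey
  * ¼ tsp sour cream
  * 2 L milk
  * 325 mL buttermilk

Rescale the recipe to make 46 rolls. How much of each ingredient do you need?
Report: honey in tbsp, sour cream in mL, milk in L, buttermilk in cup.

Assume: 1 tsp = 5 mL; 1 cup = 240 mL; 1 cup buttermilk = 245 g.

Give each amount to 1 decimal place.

Scaling factor: 46/6 = 23/3.
honey: 1 tbsp × 23/3 ≈ 7.7 tbsp
sour cream: 0.25 tsp × 23/3 × 5 mL/tsp ≈ 9.6 mL
milk: 2 L × 23/3 ≈ 15.3 L
buttermilk: 325 mL × 23/3 ÷ 240 mL/cup ≈ 10.4 cup

honey: 7.7 tbsp; sour cream: 9.6 mL; milk: 15.3 L; buttermilk: 10.4 cup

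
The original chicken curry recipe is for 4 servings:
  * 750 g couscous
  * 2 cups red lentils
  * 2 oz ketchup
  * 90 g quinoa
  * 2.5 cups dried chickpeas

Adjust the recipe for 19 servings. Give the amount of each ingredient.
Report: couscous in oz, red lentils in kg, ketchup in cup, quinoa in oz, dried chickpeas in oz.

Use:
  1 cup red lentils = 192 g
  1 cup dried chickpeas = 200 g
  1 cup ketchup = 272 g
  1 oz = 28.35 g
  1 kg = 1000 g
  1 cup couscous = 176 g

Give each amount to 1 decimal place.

couscous: 125.7 oz; red lentils: 1.8 kg; ketchup: 1.0 cup; quinoa: 15.1 oz; dried chickpeas: 83.8 oz

Scaling factor: 19/4 = 4.75.
couscous: 750 g × 19/4 ÷ 28.35 g/oz ≈ 125.7 oz
red lentils: 2 cup × 19/4 × 192 g/cup ÷ 1000 g/kg ≈ 1.8 kg
ketchup: 2 oz × 19/4 × 28.35 g/oz ÷ 272 g/cup ≈ 1.0 cup
quinoa: 90 g × 19/4 ÷ 28.35 g/oz ≈ 15.1 oz
dried chickpeas: 2.5 cup × 19/4 × 200 g/cup ÷ 28.35 g/oz ≈ 83.8 oz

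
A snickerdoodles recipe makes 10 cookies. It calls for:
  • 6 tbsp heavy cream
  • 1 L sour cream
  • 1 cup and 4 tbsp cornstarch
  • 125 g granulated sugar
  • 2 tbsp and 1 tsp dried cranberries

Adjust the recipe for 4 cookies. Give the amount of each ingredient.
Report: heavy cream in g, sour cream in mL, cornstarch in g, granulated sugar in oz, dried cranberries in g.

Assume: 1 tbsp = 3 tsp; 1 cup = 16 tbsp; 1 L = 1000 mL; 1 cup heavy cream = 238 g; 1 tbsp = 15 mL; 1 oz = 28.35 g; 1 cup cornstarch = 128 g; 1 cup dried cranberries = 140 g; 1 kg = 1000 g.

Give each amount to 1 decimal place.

Scaling factor: 4/10 = 2/5 = 0.4.
heavy cream: 6 tbsp × 2/5 ÷ 16 tbsp/cup × 238 g/cup = 35.7 g
sour cream: 1 L × 2/5 × 1000 mL/L = 400.0 mL
cornstarch: (1 cup + 4 tbsp = 1.25 cup) × 2/5 × 128 g/cup = 64.0 g
granulated sugar: 125 g × 2/5 ÷ 28.35 g/oz ≈ 1.8 oz
dried cranberries: (2 tbsp + 1 tsp = 7/3 tbsp) × 2/5 ÷ 16 tbsp/cup × 140 g/cup ≈ 8.2 g

heavy cream: 35.7 g; sour cream: 400.0 mL; cornstarch: 64.0 g; granulated sugar: 1.8 oz; dried cranberries: 8.2 g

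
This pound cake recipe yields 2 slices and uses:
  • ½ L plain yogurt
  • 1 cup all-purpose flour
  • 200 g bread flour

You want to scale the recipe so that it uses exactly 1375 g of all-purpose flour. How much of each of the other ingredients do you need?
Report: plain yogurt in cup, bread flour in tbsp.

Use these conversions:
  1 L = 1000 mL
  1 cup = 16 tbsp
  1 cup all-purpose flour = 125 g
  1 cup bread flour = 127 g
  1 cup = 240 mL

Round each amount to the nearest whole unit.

plain yogurt: 23 cup; bread flour: 277 tbsp

The original recipe has 125 g of all-purpose flour, so the scaling factor is 1375 ÷ 125 = 11.
plain yogurt: 0.5 L × 11 × 1000 mL/L ÷ 240 mL/cup ≈ 23 cup
bread flour: 200 g × 11 ÷ 127 g/cup × 16 tbsp/cup ≈ 277 tbsp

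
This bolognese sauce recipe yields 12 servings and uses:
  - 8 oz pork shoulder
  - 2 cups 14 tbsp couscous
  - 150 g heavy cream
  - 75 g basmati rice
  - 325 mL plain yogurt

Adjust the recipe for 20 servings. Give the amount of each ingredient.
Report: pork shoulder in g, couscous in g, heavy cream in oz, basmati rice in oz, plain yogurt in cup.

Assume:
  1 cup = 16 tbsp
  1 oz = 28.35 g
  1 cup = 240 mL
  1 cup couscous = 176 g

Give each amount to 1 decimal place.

pork shoulder: 378.0 g; couscous: 843.3 g; heavy cream: 8.8 oz; basmati rice: 4.4 oz; plain yogurt: 2.3 cup

Scaling factor: 20/12 = 5/3.
pork shoulder: 8 oz × 5/3 × 28.35 g/oz = 378.0 g
couscous: (2 cup + 14 tbsp = 2.875 cup) × 5/3 × 176 g/cup ≈ 843.3 g
heavy cream: 150 g × 5/3 ÷ 28.35 g/oz ≈ 8.8 oz
basmati rice: 75 g × 5/3 ÷ 28.35 g/oz ≈ 4.4 oz
plain yogurt: 325 mL × 5/3 ÷ 240 mL/cup ≈ 2.3 cup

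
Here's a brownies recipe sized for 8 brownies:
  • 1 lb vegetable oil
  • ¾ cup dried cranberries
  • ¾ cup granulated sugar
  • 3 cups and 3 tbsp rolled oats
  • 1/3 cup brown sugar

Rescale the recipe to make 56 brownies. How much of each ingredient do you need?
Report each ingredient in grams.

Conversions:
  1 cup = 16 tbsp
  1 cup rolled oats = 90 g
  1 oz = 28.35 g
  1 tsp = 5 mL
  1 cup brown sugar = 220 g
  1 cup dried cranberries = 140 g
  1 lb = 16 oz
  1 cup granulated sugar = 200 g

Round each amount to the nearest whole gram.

Scaling factor: 56/8 = 7.
vegetable oil: 1 lb × 7 × 16 oz/lb × 28.35 g/oz ≈ 3175 g
dried cranberries: 0.75 cup × 7 × 140 g/cup = 735 g
granulated sugar: 0.75 cup × 7 × 200 g/cup = 1050 g
rolled oats: (3 cup + 3 tbsp = 3.1875 cup) × 7 × 90 g/cup ≈ 2008 g
brown sugar: 1/3 cup × 7 × 220 g/cup ≈ 513 g

vegetable oil: 3175 g; dried cranberries: 735 g; granulated sugar: 1050 g; rolled oats: 2008 g; brown sugar: 513 g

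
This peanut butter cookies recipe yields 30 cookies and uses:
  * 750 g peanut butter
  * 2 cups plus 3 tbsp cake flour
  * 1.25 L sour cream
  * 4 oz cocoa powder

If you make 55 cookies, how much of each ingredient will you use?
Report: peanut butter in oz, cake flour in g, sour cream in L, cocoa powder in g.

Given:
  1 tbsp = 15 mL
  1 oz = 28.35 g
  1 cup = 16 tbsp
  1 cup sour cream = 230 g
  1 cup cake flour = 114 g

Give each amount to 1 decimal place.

Scaling factor: 55/30 = 11/6.
peanut butter: 750 g × 11/6 ÷ 28.35 g/oz ≈ 48.5 oz
cake flour: (2 cup + 3 tbsp = 2.1875 cup) × 11/6 × 114 g/cup ≈ 457.2 g
sour cream: 1.25 L × 11/6 ≈ 2.3 L
cocoa powder: 4 oz × 11/6 × 28.35 g/oz = 207.9 g

peanut butter: 48.5 oz; cake flour: 457.2 g; sour cream: 2.3 L; cocoa powder: 207.9 g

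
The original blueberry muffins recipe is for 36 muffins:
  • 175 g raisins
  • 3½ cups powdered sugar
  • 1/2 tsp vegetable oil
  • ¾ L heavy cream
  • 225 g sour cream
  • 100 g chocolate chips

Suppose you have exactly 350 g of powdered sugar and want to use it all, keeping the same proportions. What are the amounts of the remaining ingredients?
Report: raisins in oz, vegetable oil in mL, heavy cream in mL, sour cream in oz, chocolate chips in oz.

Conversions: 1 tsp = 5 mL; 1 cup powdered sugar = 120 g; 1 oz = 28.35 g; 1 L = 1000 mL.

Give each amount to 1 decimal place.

raisins: 5.1 oz; vegetable oil: 2.1 mL; heavy cream: 625.0 mL; sour cream: 6.6 oz; chocolate chips: 2.9 oz

The original recipe has 420 g of powdered sugar, so the scaling factor is 350 ÷ 420 = 5/6.
raisins: 175 g × 5/6 ÷ 28.35 g/oz ≈ 5.1 oz
vegetable oil: 0.5 tsp × 5/6 × 5 mL/tsp ≈ 2.1 mL
heavy cream: 0.75 L × 5/6 × 1000 mL/L = 625.0 mL
sour cream: 225 g × 5/6 ÷ 28.35 g/oz ≈ 6.6 oz
chocolate chips: 100 g × 5/6 ÷ 28.35 g/oz ≈ 2.9 oz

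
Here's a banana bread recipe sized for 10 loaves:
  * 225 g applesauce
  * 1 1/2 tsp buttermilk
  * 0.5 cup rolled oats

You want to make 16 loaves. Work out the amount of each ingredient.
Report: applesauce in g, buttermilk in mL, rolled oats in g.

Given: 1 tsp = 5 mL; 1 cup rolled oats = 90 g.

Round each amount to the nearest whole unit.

Scaling factor: 16/10 = 8/5 = 1.6.
applesauce: 225 g × 8/5 = 360 g
buttermilk: 1.5 tsp × 8/5 × 5 mL/tsp = 12 mL
rolled oats: 0.5 cup × 8/5 × 90 g/cup = 72 g

applesauce: 360 g; buttermilk: 12 mL; rolled oats: 72 g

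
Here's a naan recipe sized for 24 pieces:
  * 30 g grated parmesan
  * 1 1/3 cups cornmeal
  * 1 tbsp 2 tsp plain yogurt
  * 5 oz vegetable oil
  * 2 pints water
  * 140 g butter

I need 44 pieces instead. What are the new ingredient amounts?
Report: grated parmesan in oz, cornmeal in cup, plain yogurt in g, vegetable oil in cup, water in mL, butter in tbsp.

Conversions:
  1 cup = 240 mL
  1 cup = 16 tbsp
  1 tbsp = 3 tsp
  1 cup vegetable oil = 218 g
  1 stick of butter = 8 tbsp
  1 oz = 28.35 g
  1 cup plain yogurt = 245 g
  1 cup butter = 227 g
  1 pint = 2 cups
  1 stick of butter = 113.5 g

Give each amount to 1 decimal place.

grated parmesan: 1.9 oz; cornmeal: 2.4 cup; plain yogurt: 46.8 g; vegetable oil: 1.2 cup; water: 1760.0 mL; butter: 18.1 tbsp

Scaling factor: 44/24 = 11/6.
grated parmesan: 30 g × 11/6 ÷ 28.35 g/oz ≈ 1.9 oz
cornmeal: 4/3 cup × 11/6 ≈ 2.4 cup
plain yogurt: (1 tbsp + 2 tsp = 5/3 tbsp) × 11/6 ÷ 16 tbsp/cup × 245 g/cup ≈ 46.8 g
vegetable oil: 5 oz × 11/6 × 28.35 g/oz ÷ 218 g/cup ≈ 1.2 cup
water: 2 pint × 11/6 × 2 cup/pint × 240 mL/cup = 1760.0 mL
butter: 140 g × 11/6 ÷ 113.5 g/stick × 8 tbsp/stick ≈ 18.1 tbsp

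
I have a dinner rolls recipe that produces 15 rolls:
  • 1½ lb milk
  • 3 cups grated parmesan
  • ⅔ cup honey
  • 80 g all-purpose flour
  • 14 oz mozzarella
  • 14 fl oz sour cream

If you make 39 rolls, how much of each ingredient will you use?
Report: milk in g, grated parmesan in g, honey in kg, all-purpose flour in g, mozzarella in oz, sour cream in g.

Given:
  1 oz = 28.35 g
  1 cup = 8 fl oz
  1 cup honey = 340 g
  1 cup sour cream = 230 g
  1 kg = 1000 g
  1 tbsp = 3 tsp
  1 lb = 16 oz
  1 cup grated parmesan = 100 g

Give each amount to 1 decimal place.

Scaling factor: 39/15 = 13/5 = 2.6.
milk: 1.5 lb × 13/5 × 16 oz/lb × 28.35 g/oz ≈ 1769.0 g
grated parmesan: 3 cup × 13/5 × 100 g/cup = 780.0 g
honey: 2/3 cup × 13/5 × 340 g/cup ÷ 1000 g/kg ≈ 0.6 kg
all-purpose flour: 80 g × 13/5 = 208.0 g
mozzarella: 14 oz × 13/5 = 36.4 oz
sour cream: 14 fl oz × 13/5 ÷ 8 fl oz/cup × 230 g/cup = 1046.5 g

milk: 1769.0 g; grated parmesan: 780.0 g; honey: 0.6 kg; all-purpose flour: 208.0 g; mozzarella: 36.4 oz; sour cream: 1046.5 g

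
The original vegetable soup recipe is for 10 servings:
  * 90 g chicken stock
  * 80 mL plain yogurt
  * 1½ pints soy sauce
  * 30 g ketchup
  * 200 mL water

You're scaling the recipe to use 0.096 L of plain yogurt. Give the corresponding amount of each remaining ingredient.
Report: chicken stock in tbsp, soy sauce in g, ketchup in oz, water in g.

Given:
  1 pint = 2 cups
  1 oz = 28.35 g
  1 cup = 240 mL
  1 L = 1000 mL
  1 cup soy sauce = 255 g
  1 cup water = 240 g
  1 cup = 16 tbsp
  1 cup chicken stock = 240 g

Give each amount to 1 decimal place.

The original recipe has 0.08 L of plain yogurt, so the scaling factor is 0.096 ÷ 0.08 = 6/5 = 1.2.
chicken stock: 90 g × 6/5 ÷ 240 g/cup × 16 tbsp/cup = 7.2 tbsp
soy sauce: 1.5 pint × 6/5 × 2 cup/pint × 255 g/cup = 918.0 g
ketchup: 30 g × 6/5 ÷ 28.35 g/oz ≈ 1.3 oz
water: 200 mL × 6/5 ÷ 240 mL/cup × 240 g/cup = 240.0 g

chicken stock: 7.2 tbsp; soy sauce: 918.0 g; ketchup: 1.3 oz; water: 240.0 g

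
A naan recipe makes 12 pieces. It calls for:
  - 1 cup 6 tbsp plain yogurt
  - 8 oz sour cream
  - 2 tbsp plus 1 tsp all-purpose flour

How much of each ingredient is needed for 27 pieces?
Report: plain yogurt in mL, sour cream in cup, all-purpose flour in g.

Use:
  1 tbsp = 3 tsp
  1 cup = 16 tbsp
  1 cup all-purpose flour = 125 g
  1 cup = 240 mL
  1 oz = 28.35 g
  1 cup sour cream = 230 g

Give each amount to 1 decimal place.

plain yogurt: 742.5 mL; sour cream: 2.2 cup; all-purpose flour: 41.0 g

Scaling factor: 27/12 = 9/4 = 2.25.
plain yogurt: (1 cup + 6 tbsp = 1.375 cup) × 9/4 × 240 mL/cup = 742.5 mL
sour cream: 8 oz × 9/4 × 28.35 g/oz ÷ 230 g/cup ≈ 2.2 cup
all-purpose flour: (2 tbsp + 1 tsp = 7/3 tbsp) × 9/4 ÷ 16 tbsp/cup × 125 g/cup ≈ 41.0 g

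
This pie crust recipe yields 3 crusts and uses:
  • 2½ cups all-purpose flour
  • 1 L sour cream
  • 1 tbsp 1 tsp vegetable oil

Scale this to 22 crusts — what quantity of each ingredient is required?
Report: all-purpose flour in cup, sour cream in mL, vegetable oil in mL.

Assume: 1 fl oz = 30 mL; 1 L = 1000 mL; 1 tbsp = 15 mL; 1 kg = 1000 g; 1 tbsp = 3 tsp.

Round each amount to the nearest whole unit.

Scaling factor: 22/3.
all-purpose flour: 2.5 cup × 22/3 ≈ 18 cup
sour cream: 1 L × 22/3 × 1000 mL/L ≈ 7333 mL
vegetable oil: (1 tbsp + 1 tsp = 4/3 tbsp) × 22/3 × 15 mL/tbsp ≈ 147 mL

all-purpose flour: 18 cup; sour cream: 7333 mL; vegetable oil: 147 mL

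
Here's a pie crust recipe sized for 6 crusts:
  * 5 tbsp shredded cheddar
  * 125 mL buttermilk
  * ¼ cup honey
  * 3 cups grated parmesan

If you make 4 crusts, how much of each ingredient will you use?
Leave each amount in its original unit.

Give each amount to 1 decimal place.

shredded cheddar: 3.3 tbsp; buttermilk: 83.3 mL; honey: 0.2 cup; grated parmesan: 2.0 cup

Scaling factor: 4/6 = 2/3.
shredded cheddar: 5 tbsp × 2/3 ≈ 3.3 tbsp
buttermilk: 125 mL × 2/3 ≈ 83.3 mL
honey: 0.25 cup × 2/3 ≈ 0.2 cup
grated parmesan: 3 cup × 2/3 = 2.0 cup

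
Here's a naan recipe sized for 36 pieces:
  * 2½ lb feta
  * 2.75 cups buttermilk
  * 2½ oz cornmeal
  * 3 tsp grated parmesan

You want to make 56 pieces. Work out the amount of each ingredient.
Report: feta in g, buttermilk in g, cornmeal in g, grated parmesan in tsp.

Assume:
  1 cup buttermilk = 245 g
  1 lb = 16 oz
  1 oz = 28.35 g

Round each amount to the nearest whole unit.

Scaling factor: 56/36 = 14/9.
feta: 2.5 lb × 14/9 × 16 oz/lb × 28.35 g/oz = 1764 g
buttermilk: 2.75 cup × 14/9 × 245 g/cup ≈ 1048 g
cornmeal: 2.5 oz × 14/9 × 28.35 g/oz ≈ 110 g
grated parmesan: 3 tsp × 14/9 ≈ 5 tsp

feta: 1764 g; buttermilk: 1048 g; cornmeal: 110 g; grated parmesan: 5 tsp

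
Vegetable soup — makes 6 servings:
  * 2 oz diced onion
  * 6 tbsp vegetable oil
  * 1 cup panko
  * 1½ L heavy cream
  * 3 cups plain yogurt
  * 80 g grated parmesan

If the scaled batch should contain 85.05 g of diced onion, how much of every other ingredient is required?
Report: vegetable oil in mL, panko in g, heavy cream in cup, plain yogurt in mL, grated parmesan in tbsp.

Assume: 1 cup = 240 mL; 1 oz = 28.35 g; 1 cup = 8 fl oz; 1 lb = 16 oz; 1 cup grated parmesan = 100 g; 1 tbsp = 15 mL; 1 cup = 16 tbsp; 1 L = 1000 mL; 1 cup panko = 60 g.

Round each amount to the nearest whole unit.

The original recipe has 56.7 g of diced onion, so the scaling factor is 85.05 ÷ 56.7 = 3/2 = 1.5.
vegetable oil: 6 tbsp × 3/2 × 15 mL/tbsp = 135 mL
panko: 1 cup × 3/2 × 60 g/cup = 90 g
heavy cream: 1.5 L × 3/2 × 1000 mL/L ÷ 240 mL/cup ≈ 9 cup
plain yogurt: 3 cup × 3/2 × 240 mL/cup = 1080 mL
grated parmesan: 80 g × 3/2 ÷ 100 g/cup × 16 tbsp/cup ≈ 19 tbsp

vegetable oil: 135 mL; panko: 90 g; heavy cream: 9 cup; plain yogurt: 1080 mL; grated parmesan: 19 tbsp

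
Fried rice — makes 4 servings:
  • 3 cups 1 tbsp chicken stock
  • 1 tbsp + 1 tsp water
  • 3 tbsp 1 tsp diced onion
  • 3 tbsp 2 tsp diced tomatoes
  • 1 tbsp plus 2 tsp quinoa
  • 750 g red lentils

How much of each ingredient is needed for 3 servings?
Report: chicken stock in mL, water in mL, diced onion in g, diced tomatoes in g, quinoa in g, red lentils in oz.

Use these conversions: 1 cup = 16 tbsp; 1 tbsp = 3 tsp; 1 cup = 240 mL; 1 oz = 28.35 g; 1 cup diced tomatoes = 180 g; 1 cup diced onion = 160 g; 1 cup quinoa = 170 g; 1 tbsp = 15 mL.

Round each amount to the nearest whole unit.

chicken stock: 551 mL; water: 15 mL; diced onion: 25 g; diced tomatoes: 31 g; quinoa: 13 g; red lentils: 20 oz

Scaling factor: 3/4 = 0.75.
chicken stock: (3 cup + 1 tbsp = 3.0625 cup) × 3/4 × 240 mL/cup ≈ 551 mL
water: (1 tbsp + 1 tsp = 4/3 tbsp) × 3/4 × 15 mL/tbsp = 15 mL
diced onion: (3 tbsp + 1 tsp = 10/3 tbsp) × 3/4 ÷ 16 tbsp/cup × 160 g/cup = 25 g
diced tomatoes: (3 tbsp + 2 tsp = 11/3 tbsp) × 3/4 ÷ 16 tbsp/cup × 180 g/cup ≈ 31 g
quinoa: (1 tbsp + 2 tsp = 5/3 tbsp) × 3/4 ÷ 16 tbsp/cup × 170 g/cup ≈ 13 g
red lentils: 750 g × 3/4 ÷ 28.35 g/oz ≈ 20 oz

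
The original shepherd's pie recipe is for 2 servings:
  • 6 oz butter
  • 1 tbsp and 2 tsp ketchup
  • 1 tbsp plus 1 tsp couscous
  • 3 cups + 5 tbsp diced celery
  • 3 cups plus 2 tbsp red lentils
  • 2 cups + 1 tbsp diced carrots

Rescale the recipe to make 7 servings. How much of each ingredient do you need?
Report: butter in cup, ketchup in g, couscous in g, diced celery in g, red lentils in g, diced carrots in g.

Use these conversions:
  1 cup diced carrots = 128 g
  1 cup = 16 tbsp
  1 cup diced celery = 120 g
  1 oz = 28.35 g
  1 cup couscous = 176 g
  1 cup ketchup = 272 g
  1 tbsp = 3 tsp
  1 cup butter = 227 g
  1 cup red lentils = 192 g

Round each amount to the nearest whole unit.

butter: 3 cup; ketchup: 99 g; couscous: 51 g; diced celery: 1391 g; red lentils: 2100 g; diced carrots: 924 g

Scaling factor: 7/2 = 3.5.
butter: 6 oz × 7/2 × 28.35 g/oz ÷ 227 g/cup ≈ 3 cup
ketchup: (1 tbsp + 2 tsp = 5/3 tbsp) × 7/2 ÷ 16 tbsp/cup × 272 g/cup ≈ 99 g
couscous: (1 tbsp + 1 tsp = 4/3 tbsp) × 7/2 ÷ 16 tbsp/cup × 176 g/cup ≈ 51 g
diced celery: (3 cup + 5 tbsp = 3.3125 cup) × 7/2 × 120 g/cup ≈ 1391 g
red lentils: (3 cup + 2 tbsp = 3.125 cup) × 7/2 × 192 g/cup = 2100 g
diced carrots: (2 cup + 1 tbsp = 2.0625 cup) × 7/2 × 128 g/cup = 924 g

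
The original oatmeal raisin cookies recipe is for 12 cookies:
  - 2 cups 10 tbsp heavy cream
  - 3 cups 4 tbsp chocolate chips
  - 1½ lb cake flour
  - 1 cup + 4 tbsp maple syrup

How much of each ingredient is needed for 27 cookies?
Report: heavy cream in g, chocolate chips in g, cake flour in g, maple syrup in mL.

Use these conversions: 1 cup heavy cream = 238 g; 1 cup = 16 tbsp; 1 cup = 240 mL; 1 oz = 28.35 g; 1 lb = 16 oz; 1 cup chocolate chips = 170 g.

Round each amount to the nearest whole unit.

Scaling factor: 27/12 = 9/4 = 2.25.
heavy cream: (2 cup + 10 tbsp = 2.625 cup) × 9/4 × 238 g/cup ≈ 1406 g
chocolate chips: (3 cup + 4 tbsp = 3.25 cup) × 9/4 × 170 g/cup ≈ 1243 g
cake flour: 1.5 lb × 9/4 × 16 oz/lb × 28.35 g/oz ≈ 1531 g
maple syrup: (1 cup + 4 tbsp = 1.25 cup) × 9/4 × 240 mL/cup = 675 mL

heavy cream: 1406 g; chocolate chips: 1243 g; cake flour: 1531 g; maple syrup: 675 mL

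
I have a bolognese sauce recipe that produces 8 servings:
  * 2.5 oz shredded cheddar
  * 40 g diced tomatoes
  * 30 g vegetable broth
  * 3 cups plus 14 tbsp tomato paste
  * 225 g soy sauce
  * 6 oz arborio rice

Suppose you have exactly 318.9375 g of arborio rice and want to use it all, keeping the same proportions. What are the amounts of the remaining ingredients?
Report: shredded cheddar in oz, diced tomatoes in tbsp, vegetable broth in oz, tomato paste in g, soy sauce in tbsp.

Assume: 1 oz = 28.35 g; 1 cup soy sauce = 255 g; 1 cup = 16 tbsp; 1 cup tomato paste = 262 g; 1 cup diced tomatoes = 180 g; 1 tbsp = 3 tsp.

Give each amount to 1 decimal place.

The original recipe has 170.1 g of arborio rice, so the scaling factor is 318.9375 ÷ 170.1 = 15/8 = 1.875.
shredded cheddar: 2.5 oz × 15/8 ≈ 4.7 oz
diced tomatoes: 40 g × 15/8 ÷ 180 g/cup × 16 tbsp/cup ≈ 6.7 tbsp
vegetable broth: 30 g × 15/8 ÷ 28.35 g/oz ≈ 2.0 oz
tomato paste: (3 cup + 14 tbsp = 3.875 cup) × 15/8 × 262 g/cup ≈ 1903.6 g
soy sauce: 225 g × 15/8 ÷ 255 g/cup × 16 tbsp/cup ≈ 26.5 tbsp

shredded cheddar: 4.7 oz; diced tomatoes: 6.7 tbsp; vegetable broth: 2.0 oz; tomato paste: 1903.6 g; soy sauce: 26.5 tbsp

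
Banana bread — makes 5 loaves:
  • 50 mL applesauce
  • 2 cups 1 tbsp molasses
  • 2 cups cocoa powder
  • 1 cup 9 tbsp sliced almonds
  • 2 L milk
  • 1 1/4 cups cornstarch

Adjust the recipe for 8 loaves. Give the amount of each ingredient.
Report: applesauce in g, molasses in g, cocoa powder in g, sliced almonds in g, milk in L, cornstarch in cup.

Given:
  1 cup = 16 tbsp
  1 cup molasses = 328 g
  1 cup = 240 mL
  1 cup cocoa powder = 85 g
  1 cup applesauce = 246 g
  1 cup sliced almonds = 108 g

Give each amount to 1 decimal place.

Scaling factor: 8/5 = 1.6.
applesauce: 50 mL × 8/5 ÷ 240 mL/cup × 246 g/cup = 82.0 g
molasses: (2 cup + 1 tbsp = 2.0625 cup) × 8/5 × 328 g/cup = 1082.4 g
cocoa powder: 2 cup × 8/5 × 85 g/cup = 272.0 g
sliced almonds: (1 cup + 9 tbsp = 1.5625 cup) × 8/5 × 108 g/cup = 270.0 g
milk: 2 L × 8/5 = 3.2 L
cornstarch: 1.25 cup × 8/5 = 2.0 cup

applesauce: 82.0 g; molasses: 1082.4 g; cocoa powder: 272.0 g; sliced almonds: 270.0 g; milk: 3.2 L; cornstarch: 2.0 cup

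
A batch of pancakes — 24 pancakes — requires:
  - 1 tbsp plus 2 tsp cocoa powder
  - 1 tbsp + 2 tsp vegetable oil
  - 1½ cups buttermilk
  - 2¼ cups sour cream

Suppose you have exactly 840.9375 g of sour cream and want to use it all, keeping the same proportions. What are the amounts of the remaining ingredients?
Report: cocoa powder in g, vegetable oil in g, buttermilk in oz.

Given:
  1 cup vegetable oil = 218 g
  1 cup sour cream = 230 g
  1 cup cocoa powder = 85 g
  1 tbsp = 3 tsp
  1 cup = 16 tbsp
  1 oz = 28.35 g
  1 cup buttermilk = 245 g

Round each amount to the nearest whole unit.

cocoa powder: 14 g; vegetable oil: 37 g; buttermilk: 21 oz

The original recipe has 517.5 g of sour cream, so the scaling factor is 840.9375 ÷ 517.5 = 13/8 = 1.625.
cocoa powder: (1 tbsp + 2 tsp = 5/3 tbsp) × 13/8 ÷ 16 tbsp/cup × 85 g/cup ≈ 14 g
vegetable oil: (1 tbsp + 2 tsp = 5/3 tbsp) × 13/8 ÷ 16 tbsp/cup × 218 g/cup ≈ 37 g
buttermilk: 1.5 cup × 13/8 × 245 g/cup ÷ 28.35 g/oz ≈ 21 oz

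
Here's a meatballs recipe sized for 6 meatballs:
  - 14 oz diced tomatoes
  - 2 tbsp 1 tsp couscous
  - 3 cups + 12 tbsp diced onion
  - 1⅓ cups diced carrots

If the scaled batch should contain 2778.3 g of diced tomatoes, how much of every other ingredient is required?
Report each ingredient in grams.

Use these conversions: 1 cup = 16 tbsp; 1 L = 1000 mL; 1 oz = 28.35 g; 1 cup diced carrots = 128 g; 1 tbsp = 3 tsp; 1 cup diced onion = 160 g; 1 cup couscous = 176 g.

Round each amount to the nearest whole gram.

couscous: 180 g; diced onion: 4200 g; diced carrots: 1195 g

The original recipe has 396.9 g of diced tomatoes, so the scaling factor is 2778.3 ÷ 396.9 = 7.
couscous: (2 tbsp + 1 tsp = 7/3 tbsp) × 7 ÷ 16 tbsp/cup × 176 g/cup ≈ 180 g
diced onion: (3 cup + 12 tbsp = 3.75 cup) × 7 × 160 g/cup = 4200 g
diced carrots: 4/3 cup × 7 × 128 g/cup ≈ 1195 g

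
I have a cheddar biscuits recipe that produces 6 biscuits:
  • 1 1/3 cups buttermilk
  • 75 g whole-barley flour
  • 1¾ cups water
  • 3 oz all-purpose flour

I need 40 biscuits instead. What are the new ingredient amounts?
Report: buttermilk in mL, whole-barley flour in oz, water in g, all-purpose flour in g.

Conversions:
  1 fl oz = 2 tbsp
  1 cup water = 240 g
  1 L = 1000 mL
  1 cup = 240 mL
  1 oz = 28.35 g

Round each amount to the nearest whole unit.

Scaling factor: 40/6 = 20/3.
buttermilk: 4/3 cup × 20/3 × 240 mL/cup ≈ 2133 mL
whole-barley flour: 75 g × 20/3 ÷ 28.35 g/oz ≈ 18 oz
water: 1.75 cup × 20/3 × 240 g/cup = 2800 g
all-purpose flour: 3 oz × 20/3 × 28.35 g/oz = 567 g

buttermilk: 2133 mL; whole-barley flour: 18 oz; water: 2800 g; all-purpose flour: 567 g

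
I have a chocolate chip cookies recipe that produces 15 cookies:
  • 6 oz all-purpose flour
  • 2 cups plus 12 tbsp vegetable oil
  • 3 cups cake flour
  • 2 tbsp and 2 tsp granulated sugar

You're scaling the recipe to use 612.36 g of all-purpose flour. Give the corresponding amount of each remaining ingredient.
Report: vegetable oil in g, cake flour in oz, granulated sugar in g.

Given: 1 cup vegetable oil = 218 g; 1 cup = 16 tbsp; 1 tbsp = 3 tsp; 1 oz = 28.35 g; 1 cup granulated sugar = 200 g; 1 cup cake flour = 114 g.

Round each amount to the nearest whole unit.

The original recipe has 170.1 g of all-purpose flour, so the scaling factor is 612.36 ÷ 170.1 = 18/5 = 3.6.
vegetable oil: (2 cup + 12 tbsp = 2.75 cup) × 18/5 × 218 g/cup ≈ 2158 g
cake flour: 3 cup × 18/5 × 114 g/cup ÷ 28.35 g/oz ≈ 43 oz
granulated sugar: (2 tbsp + 2 tsp = 8/3 tbsp) × 18/5 ÷ 16 tbsp/cup × 200 g/cup = 120 g

vegetable oil: 2158 g; cake flour: 43 oz; granulated sugar: 120 g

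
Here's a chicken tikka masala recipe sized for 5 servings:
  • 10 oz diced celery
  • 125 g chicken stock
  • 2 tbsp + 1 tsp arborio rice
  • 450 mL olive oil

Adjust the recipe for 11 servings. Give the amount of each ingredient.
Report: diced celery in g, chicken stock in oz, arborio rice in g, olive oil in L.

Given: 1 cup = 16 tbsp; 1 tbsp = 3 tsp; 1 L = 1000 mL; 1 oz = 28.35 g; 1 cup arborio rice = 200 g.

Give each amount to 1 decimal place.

diced celery: 623.7 g; chicken stock: 9.7 oz; arborio rice: 64.2 g; olive oil: 1.0 L

Scaling factor: 11/5 = 2.2.
diced celery: 10 oz × 11/5 × 28.35 g/oz = 623.7 g
chicken stock: 125 g × 11/5 ÷ 28.35 g/oz ≈ 9.7 oz
arborio rice: (2 tbsp + 1 tsp = 7/3 tbsp) × 11/5 ÷ 16 tbsp/cup × 200 g/cup ≈ 64.2 g
olive oil: 450 mL × 11/5 ÷ 1000 mL/L ≈ 1.0 L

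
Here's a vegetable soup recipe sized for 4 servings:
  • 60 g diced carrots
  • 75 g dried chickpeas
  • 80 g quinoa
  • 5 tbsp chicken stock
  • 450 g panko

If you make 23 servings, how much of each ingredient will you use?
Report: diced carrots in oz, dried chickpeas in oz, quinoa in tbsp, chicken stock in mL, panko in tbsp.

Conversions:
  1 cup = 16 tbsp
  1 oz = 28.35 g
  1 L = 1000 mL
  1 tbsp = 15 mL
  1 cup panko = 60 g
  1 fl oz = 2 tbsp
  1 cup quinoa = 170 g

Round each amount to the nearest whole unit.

diced carrots: 12 oz; dried chickpeas: 15 oz; quinoa: 43 tbsp; chicken stock: 431 mL; panko: 690 tbsp

Scaling factor: 23/4 = 5.75.
diced carrots: 60 g × 23/4 ÷ 28.35 g/oz ≈ 12 oz
dried chickpeas: 75 g × 23/4 ÷ 28.35 g/oz ≈ 15 oz
quinoa: 80 g × 23/4 ÷ 170 g/cup × 16 tbsp/cup ≈ 43 tbsp
chicken stock: 5 tbsp × 23/4 × 15 mL/tbsp ≈ 431 mL
panko: 450 g × 23/4 ÷ 60 g/cup × 16 tbsp/cup = 690 tbsp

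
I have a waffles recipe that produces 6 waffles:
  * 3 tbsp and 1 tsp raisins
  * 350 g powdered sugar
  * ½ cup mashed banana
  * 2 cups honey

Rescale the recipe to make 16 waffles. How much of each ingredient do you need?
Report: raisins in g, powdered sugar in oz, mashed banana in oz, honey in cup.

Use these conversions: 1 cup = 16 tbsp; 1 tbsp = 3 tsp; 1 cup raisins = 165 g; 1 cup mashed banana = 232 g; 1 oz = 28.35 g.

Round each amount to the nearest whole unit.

Scaling factor: 16/6 = 8/3.
raisins: (3 tbsp + 1 tsp = 10/3 tbsp) × 8/3 ÷ 16 tbsp/cup × 165 g/cup ≈ 92 g
powdered sugar: 350 g × 8/3 ÷ 28.35 g/oz ≈ 33 oz
mashed banana: 0.5 cup × 8/3 × 232 g/cup ÷ 28.35 g/oz ≈ 11 oz
honey: 2 cup × 8/3 ≈ 5 cup

raisins: 92 g; powdered sugar: 33 oz; mashed banana: 11 oz; honey: 5 cup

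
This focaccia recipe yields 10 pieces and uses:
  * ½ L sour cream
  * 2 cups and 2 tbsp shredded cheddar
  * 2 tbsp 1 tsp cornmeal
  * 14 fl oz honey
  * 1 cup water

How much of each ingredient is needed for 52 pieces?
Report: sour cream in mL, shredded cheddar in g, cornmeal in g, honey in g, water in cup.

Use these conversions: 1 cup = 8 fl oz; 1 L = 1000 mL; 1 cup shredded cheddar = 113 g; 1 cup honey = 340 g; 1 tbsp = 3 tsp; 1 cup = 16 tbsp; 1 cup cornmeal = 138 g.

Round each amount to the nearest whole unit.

sour cream: 2600 mL; shredded cheddar: 1249 g; cornmeal: 105 g; honey: 3094 g; water: 5 cup

Scaling factor: 52/10 = 26/5 = 5.2.
sour cream: 0.5 L × 26/5 × 1000 mL/L = 2600 mL
shredded cheddar: (2 cup + 2 tbsp = 2.125 cup) × 26/5 × 113 g/cup ≈ 1249 g
cornmeal: (2 tbsp + 1 tsp = 7/3 tbsp) × 26/5 ÷ 16 tbsp/cup × 138 g/cup ≈ 105 g
honey: 14 fl oz × 26/5 ÷ 8 fl oz/cup × 340 g/cup = 3094 g
water: 1 cup × 26/5 ≈ 5 cup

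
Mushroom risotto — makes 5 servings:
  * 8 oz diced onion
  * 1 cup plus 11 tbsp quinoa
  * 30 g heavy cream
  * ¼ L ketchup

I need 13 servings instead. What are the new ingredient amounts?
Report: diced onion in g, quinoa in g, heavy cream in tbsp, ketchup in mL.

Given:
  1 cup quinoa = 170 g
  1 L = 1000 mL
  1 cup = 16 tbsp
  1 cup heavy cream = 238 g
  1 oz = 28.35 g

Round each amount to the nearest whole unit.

diced onion: 590 g; quinoa: 746 g; heavy cream: 5 tbsp; ketchup: 650 mL

Scaling factor: 13/5 = 2.6.
diced onion: 8 oz × 13/5 × 28.35 g/oz ≈ 590 g
quinoa: (1 cup + 11 tbsp = 1.6875 cup) × 13/5 × 170 g/cup ≈ 746 g
heavy cream: 30 g × 13/5 ÷ 238 g/cup × 16 tbsp/cup ≈ 5 tbsp
ketchup: 0.25 L × 13/5 × 1000 mL/L = 650 mL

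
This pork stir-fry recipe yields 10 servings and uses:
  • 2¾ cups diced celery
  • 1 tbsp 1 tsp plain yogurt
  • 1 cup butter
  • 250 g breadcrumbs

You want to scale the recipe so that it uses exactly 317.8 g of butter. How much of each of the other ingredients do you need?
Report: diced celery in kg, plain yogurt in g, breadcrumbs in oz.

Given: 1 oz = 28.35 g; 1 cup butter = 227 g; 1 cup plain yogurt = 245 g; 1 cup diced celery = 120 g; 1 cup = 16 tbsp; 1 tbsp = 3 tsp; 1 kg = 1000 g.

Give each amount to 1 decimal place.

diced celery: 0.5 kg; plain yogurt: 28.6 g; breadcrumbs: 12.3 oz

The original recipe has 227 g of butter, so the scaling factor is 317.8 ÷ 227 = 7/5 = 1.4.
diced celery: 2.75 cup × 7/5 × 120 g/cup ÷ 1000 g/kg ≈ 0.5 kg
plain yogurt: (1 tbsp + 1 tsp = 4/3 tbsp) × 7/5 ÷ 16 tbsp/cup × 245 g/cup ≈ 28.6 g
breadcrumbs: 250 g × 7/5 ÷ 28.35 g/oz ≈ 12.3 oz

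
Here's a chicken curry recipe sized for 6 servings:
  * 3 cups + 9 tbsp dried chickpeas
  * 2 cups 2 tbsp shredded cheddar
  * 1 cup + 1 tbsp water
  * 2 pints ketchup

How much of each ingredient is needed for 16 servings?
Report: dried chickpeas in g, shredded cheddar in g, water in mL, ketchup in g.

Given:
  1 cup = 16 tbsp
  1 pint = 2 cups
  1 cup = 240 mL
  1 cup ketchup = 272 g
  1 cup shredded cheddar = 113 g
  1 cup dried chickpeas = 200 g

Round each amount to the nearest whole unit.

Scaling factor: 16/6 = 8/3.
dried chickpeas: (3 cup + 9 tbsp = 3.5625 cup) × 8/3 × 200 g/cup = 1900 g
shredded cheddar: (2 cup + 2 tbsp = 2.125 cup) × 8/3 × 113 g/cup ≈ 640 g
water: (1 cup + 1 tbsp = 1.0625 cup) × 8/3 × 240 mL/cup = 680 mL
ketchup: 2 pint × 8/3 × 2 cup/pint × 272 g/cup ≈ 2901 g

dried chickpeas: 1900 g; shredded cheddar: 640 g; water: 680 mL; ketchup: 2901 g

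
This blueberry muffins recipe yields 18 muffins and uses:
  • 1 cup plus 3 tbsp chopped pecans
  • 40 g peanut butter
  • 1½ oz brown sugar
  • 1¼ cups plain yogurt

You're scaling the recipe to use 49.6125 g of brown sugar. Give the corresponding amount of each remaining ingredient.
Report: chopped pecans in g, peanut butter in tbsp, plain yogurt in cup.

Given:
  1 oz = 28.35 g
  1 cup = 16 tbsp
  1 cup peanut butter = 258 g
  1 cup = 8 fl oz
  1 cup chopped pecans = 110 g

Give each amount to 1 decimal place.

chopped pecans: 152.4 g; peanut butter: 2.9 tbsp; plain yogurt: 1.5 cup

The original recipe has 42.525 g of brown sugar, so the scaling factor is 49.6125 ÷ 42.525 = 7/6.
chopped pecans: (1 cup + 3 tbsp = 1.1875 cup) × 7/6 × 110 g/cup ≈ 152.4 g
peanut butter: 40 g × 7/6 ÷ 258 g/cup × 16 tbsp/cup ≈ 2.9 tbsp
plain yogurt: 1.25 cup × 7/6 ≈ 1.5 cup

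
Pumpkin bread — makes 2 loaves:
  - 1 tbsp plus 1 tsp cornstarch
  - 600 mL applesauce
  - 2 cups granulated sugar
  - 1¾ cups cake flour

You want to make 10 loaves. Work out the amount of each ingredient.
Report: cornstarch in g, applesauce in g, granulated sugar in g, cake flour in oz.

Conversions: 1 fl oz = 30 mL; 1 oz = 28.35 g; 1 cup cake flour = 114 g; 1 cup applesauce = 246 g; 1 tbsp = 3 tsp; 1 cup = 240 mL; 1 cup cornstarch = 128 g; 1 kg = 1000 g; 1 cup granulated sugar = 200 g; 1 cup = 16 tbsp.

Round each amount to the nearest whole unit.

cornstarch: 53 g; applesauce: 3075 g; granulated sugar: 2000 g; cake flour: 35 oz

Scaling factor: 10/2 = 5.
cornstarch: (1 tbsp + 1 tsp = 4/3 tbsp) × 5 ÷ 16 tbsp/cup × 128 g/cup ≈ 53 g
applesauce: 600 mL × 5 ÷ 240 mL/cup × 246 g/cup = 3075 g
granulated sugar: 2 cup × 5 × 200 g/cup = 2000 g
cake flour: 1.75 cup × 5 × 114 g/cup ÷ 28.35 g/oz ≈ 35 oz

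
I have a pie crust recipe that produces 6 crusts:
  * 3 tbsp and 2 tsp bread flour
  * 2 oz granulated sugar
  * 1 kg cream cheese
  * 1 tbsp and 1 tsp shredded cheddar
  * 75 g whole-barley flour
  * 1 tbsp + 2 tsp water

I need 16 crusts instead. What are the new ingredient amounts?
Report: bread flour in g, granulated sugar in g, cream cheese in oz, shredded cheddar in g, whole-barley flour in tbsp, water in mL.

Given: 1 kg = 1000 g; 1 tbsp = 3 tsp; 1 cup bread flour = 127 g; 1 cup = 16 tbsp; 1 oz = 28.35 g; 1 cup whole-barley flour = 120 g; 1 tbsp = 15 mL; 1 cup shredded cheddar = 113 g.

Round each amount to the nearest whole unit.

bread flour: 78 g; granulated sugar: 151 g; cream cheese: 94 oz; shredded cheddar: 25 g; whole-barley flour: 27 tbsp; water: 67 mL

Scaling factor: 16/6 = 8/3.
bread flour: (3 tbsp + 2 tsp = 11/3 tbsp) × 8/3 ÷ 16 tbsp/cup × 127 g/cup ≈ 78 g
granulated sugar: 2 oz × 8/3 × 28.35 g/oz ≈ 151 g
cream cheese: 1 kg × 8/3 × 1000 g/kg ÷ 28.35 g/oz ≈ 94 oz
shredded cheddar: (1 tbsp + 1 tsp = 4/3 tbsp) × 8/3 ÷ 16 tbsp/cup × 113 g/cup ≈ 25 g
whole-barley flour: 75 g × 8/3 ÷ 120 g/cup × 16 tbsp/cup ≈ 27 tbsp
water: (1 tbsp + 2 tsp = 5/3 tbsp) × 8/3 × 15 mL/tbsp ≈ 67 mL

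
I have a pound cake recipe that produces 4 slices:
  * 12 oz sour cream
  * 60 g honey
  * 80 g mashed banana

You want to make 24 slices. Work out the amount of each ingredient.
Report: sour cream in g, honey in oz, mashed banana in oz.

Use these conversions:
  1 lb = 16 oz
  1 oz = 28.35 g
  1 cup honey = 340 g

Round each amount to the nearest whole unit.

Scaling factor: 24/4 = 6.
sour cream: 12 oz × 6 × 28.35 g/oz ≈ 2041 g
honey: 60 g × 6 ÷ 28.35 g/oz ≈ 13 oz
mashed banana: 80 g × 6 ÷ 28.35 g/oz ≈ 17 oz

sour cream: 2041 g; honey: 13 oz; mashed banana: 17 oz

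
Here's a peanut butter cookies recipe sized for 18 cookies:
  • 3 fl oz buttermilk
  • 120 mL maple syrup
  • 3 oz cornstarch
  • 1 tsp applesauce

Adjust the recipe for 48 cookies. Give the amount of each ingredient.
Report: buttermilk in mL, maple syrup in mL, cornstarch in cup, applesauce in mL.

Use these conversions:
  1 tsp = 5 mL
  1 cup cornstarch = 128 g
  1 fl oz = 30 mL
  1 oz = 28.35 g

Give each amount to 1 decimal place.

buttermilk: 240.0 mL; maple syrup: 320.0 mL; cornstarch: 1.8 cup; applesauce: 13.3 mL

Scaling factor: 48/18 = 8/3.
buttermilk: 3 fl oz × 8/3 × 30 mL/fl oz = 240.0 mL
maple syrup: 120 mL × 8/3 = 320.0 mL
cornstarch: 3 oz × 8/3 × 28.35 g/oz ÷ 128 g/cup ≈ 1.8 cup
applesauce: 1 tsp × 8/3 × 5 mL/tsp ≈ 13.3 mL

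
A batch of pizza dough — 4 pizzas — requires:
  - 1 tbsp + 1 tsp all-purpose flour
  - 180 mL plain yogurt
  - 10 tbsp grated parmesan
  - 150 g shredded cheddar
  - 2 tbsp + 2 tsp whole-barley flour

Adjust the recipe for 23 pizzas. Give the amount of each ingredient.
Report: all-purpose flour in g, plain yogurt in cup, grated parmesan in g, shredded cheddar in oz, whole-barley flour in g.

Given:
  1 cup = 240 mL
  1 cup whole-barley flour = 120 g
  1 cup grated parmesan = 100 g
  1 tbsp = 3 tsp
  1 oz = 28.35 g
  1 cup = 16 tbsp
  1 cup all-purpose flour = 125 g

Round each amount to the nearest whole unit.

Scaling factor: 23/4 = 5.75.
all-purpose flour: (1 tbsp + 1 tsp = 4/3 tbsp) × 23/4 ÷ 16 tbsp/cup × 125 g/cup ≈ 60 g
plain yogurt: 180 mL × 23/4 ÷ 240 mL/cup ≈ 4 cup
grated parmesan: 10 tbsp × 23/4 ÷ 16 tbsp/cup × 100 g/cup ≈ 359 g
shredded cheddar: 150 g × 23/4 ÷ 28.35 g/oz ≈ 30 oz
whole-barley flour: (2 tbsp + 2 tsp = 8/3 tbsp) × 23/4 ÷ 16 tbsp/cup × 120 g/cup = 115 g

all-purpose flour: 60 g; plain yogurt: 4 cup; grated parmesan: 359 g; shredded cheddar: 30 oz; whole-barley flour: 115 g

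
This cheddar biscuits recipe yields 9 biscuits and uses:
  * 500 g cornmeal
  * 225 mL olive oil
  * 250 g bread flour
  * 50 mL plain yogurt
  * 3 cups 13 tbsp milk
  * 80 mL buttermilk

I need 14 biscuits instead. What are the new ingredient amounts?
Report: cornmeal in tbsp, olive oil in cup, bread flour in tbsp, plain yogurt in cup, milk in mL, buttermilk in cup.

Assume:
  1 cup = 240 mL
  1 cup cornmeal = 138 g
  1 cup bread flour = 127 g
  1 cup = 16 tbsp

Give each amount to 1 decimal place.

Scaling factor: 14/9.
cornmeal: 500 g × 14/9 ÷ 138 g/cup × 16 tbsp/cup ≈ 90.2 tbsp
olive oil: 225 mL × 14/9 ÷ 240 mL/cup ≈ 1.5 cup
bread flour: 250 g × 14/9 ÷ 127 g/cup × 16 tbsp/cup ≈ 49.0 tbsp
plain yogurt: 50 mL × 14/9 ÷ 240 mL/cup ≈ 0.3 cup
milk: (3 cup + 13 tbsp = 3.8125 cup) × 14/9 × 240 mL/cup ≈ 1423.3 mL
buttermilk: 80 mL × 14/9 ÷ 240 mL/cup ≈ 0.5 cup

cornmeal: 90.2 tbsp; olive oil: 1.5 cup; bread flour: 49.0 tbsp; plain yogurt: 0.3 cup; milk: 1423.3 mL; buttermilk: 0.5 cup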